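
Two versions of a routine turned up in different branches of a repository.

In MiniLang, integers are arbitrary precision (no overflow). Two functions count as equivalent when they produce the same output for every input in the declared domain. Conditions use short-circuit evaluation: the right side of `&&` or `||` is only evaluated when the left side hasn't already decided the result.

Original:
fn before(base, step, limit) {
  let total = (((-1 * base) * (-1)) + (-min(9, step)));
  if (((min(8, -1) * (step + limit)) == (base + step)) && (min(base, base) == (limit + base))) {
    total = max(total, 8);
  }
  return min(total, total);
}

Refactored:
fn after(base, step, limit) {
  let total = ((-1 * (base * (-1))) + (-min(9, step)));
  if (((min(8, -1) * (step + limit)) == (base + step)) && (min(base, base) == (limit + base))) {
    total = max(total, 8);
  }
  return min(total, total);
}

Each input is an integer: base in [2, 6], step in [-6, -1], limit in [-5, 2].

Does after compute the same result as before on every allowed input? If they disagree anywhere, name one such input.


Comparing the listings, the differences include: same computation, different form.
As a probe, take base=2, step=-2, limit=2: before runs total becomes 4; next (((min(8, -1) * (step + limit)) == (base + step)) && (min(base, base) == (limit + base))) evaluates to false; next final value 4; after runs total becomes 4; next (((min(8, -1) * (step + limit)) == (base + step)) && (min(base, base) == (limit + base))) evaluates to false; next final value 4; both end at 4.
Across all 240 domain points the two functions coincide.
verdict: equivalent


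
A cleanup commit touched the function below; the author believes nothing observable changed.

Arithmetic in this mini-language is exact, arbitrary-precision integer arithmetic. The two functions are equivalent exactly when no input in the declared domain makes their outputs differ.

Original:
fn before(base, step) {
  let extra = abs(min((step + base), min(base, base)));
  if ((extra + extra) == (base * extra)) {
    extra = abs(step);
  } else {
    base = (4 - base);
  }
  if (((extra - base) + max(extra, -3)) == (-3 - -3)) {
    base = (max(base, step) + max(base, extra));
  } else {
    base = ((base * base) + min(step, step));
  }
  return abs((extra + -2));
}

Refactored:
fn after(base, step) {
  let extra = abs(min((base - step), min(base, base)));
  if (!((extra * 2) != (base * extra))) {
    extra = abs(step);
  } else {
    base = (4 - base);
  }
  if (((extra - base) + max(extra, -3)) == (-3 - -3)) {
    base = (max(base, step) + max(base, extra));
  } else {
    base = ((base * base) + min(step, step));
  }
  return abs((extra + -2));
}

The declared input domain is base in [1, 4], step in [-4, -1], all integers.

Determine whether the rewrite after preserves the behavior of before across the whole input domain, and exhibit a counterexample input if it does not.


Run the pair on base=1, step=-3.
before: extra = 2; ((extra + extra) == (base * extra)) -> false; base = 3; (((extra - base) + max(extra, -3)) == (-3 - -3)) -> false; base = 6; return 0
after: extra = 1; (!((extra * 2) != (base * extra))) -> false; base = 3; (((extra - base) + max(extra, -3)) == (-3 - -3)) -> false; base = 6; return 1
0 vs 1 — the two versions disagree here.
verdict: not equivalent; witness: base=1, step=-3


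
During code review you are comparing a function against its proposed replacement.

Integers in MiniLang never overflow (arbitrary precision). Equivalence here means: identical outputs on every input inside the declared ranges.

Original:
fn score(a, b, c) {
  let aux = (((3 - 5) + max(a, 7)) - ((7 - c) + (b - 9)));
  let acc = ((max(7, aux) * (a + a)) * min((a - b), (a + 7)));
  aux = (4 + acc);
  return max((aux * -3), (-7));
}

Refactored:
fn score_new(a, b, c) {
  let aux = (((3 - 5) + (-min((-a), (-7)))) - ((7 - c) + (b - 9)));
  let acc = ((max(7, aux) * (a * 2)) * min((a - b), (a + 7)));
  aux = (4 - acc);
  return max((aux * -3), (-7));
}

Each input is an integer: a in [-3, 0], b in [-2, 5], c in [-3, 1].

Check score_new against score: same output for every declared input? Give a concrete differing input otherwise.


a=-3, b=-2, c=-3 yields -7 from score but 114 from score_new.
verdict: not equivalent; witness: a=-3, b=-2, c=-3


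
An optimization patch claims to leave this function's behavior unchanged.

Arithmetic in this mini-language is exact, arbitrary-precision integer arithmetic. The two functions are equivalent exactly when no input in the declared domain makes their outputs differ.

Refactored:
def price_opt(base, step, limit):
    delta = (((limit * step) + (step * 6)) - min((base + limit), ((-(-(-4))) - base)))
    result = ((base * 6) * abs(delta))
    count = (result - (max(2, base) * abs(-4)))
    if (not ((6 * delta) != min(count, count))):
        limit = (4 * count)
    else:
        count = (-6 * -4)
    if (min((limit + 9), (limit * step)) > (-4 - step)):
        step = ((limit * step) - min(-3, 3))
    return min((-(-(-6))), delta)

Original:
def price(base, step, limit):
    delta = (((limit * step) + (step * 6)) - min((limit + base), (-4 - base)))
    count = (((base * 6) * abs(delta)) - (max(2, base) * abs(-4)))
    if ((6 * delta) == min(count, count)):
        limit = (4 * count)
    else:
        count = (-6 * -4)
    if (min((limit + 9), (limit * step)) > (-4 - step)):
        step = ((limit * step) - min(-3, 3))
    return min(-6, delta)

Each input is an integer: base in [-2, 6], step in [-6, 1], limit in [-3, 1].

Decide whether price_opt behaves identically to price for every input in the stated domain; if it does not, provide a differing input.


Side by side, the visible changes include: comparison usage differs; and boolean connective usage differs; and statement counts differ; and local variable names differ.
Spot check at base=3, step=-1, limit=0 — price: delta := 1 | count := 6 | ((6 * delta) == min(count, count)): true | limit := 24 | (min((limit + 9), (limit * step)) > (-4 - step)): false | result -6. price_opt: delta := 1 | result := 18 | count := 6 | (not ((6 * delta) != min(count, count))): true | limit := 24 | (min((limit + 9), (limit * step)) > (-4 - step)): false | result -6. Both give -6.
Every one of the 360 inputs gives matching results.
verdict: equivalent


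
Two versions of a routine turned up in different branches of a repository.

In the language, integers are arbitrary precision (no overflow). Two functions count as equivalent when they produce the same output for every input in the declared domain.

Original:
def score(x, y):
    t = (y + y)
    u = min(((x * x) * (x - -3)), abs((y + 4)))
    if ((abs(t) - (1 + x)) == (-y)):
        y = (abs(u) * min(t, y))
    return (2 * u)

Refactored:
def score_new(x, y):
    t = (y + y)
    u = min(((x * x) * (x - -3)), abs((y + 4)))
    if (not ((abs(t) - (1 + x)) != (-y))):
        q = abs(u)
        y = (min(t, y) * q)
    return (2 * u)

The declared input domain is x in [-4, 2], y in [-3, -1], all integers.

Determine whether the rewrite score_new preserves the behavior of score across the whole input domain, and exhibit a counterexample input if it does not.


Although comparison usage differs; and statement counts differ; and boolean connective usage differs; and local variable names differ, 21/21 inputs agree.
verdict: equivalent


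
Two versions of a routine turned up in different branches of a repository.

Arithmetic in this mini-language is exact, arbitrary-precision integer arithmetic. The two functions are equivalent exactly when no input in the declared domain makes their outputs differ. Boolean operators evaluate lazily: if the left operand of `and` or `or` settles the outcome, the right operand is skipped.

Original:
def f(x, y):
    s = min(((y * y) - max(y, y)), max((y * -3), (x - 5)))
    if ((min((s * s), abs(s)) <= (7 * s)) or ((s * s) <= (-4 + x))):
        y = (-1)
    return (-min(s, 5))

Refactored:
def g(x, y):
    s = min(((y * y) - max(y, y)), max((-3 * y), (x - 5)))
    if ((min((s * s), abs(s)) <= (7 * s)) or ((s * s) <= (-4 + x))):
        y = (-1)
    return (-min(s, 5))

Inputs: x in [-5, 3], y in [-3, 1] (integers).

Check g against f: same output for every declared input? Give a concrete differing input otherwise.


Behavior is preserved: although same computation, different form, the outputs never diverge.
As a probe, take x=-5, y=-1: f runs s := 2 | ((min((s * s), abs(s)) <= (7 * s)) or ((s * s) <= (-4 + x))): true | y := -1 | result -2; g runs s := 2 | ((min((s * s), abs(s)) <= (7 * s)) or ((s * s) <= (-4 + x))): true | y := -1 | result -2; both end at -2.
Sweeping the whole domain (45 inputs) finds no disagreement.
verdict: equivalent


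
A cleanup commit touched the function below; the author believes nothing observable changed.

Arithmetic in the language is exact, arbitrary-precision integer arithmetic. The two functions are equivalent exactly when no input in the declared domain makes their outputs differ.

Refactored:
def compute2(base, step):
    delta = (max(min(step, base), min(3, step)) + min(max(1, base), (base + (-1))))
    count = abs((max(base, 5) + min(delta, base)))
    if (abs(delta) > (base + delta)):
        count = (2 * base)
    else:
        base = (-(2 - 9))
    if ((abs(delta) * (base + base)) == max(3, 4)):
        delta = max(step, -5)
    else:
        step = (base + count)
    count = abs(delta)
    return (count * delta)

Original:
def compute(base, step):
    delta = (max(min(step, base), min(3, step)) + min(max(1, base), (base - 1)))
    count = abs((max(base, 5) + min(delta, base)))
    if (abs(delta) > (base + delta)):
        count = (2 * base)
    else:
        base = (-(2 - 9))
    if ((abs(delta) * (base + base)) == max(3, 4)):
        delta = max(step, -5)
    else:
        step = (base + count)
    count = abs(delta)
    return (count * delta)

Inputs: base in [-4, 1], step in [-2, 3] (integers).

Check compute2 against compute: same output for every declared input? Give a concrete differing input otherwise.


The two versions differ — the changes include arithmetic usage differs.
Tracing base=-2, step=-1: compute: delta=-4, then count=1, then (abs(delta) > (base + delta)) is true, then count=-4, then ((abs(delta) * (base + base)) == max(3, 4)) is false, then step=-6, then count=4, then returns -16 | compute2: delta=-4, then count=1, then (abs(delta) > (base + delta)) is true, then count=-4, then ((abs(delta) * (base + base)) == max(3, 4)) is false, then step=-6, then count=4, then returns -16 — matching result -16.
Across all 36 domain points the two functions coincide.
verdict: equivalent


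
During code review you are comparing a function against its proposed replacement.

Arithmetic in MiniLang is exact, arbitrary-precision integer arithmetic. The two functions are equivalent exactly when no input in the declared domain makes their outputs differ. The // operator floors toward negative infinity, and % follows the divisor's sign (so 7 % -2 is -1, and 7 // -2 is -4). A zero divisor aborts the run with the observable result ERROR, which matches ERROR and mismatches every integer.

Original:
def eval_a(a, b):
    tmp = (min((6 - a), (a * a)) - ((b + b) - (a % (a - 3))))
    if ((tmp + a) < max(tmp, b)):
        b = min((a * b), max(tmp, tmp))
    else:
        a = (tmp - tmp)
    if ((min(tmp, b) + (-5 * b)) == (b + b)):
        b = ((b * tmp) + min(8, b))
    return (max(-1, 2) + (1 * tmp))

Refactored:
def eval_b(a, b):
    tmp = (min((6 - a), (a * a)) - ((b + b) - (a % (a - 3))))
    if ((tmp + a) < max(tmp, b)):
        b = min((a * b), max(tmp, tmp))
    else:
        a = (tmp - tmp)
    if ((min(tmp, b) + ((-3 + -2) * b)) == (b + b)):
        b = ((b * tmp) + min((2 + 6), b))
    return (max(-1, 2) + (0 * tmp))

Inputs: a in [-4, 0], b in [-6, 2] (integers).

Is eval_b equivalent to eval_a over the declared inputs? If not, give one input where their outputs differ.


Run the pair on a=-4, b=-6.
eval_a: tmp = 18; ((tmp + a) < max(tmp, b)) -> true; b = 18; ((min(tmp, b) + (-5 * b)) == (b + b)) -> false; return 20
eval_b: tmp = 18; ((tmp + a) < max(tmp, b)) -> true; b = 18; ((min(tmp, b) + ((-3 + -2) * b)) == (b + b)) -> false; return 2
20 != 2, so the rewrite changes behavior.
verdict: not equivalent; witness: a=-4, b=-6


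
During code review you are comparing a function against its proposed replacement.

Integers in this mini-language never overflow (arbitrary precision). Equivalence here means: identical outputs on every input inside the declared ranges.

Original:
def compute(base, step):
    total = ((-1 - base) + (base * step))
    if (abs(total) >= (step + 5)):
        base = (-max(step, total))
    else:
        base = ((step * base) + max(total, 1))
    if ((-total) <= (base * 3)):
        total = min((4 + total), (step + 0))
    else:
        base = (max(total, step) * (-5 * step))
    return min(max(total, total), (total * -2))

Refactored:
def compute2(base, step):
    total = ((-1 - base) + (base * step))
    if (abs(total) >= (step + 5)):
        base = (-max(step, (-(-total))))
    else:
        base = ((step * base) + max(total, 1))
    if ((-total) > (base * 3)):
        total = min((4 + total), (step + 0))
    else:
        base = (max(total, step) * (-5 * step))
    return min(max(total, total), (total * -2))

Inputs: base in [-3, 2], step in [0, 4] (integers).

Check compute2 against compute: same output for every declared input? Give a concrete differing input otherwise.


Input base=-3, step=0: 0 from compute versus -4 from compute2.
verdict: not equivalent; witness: base=-3, step=0


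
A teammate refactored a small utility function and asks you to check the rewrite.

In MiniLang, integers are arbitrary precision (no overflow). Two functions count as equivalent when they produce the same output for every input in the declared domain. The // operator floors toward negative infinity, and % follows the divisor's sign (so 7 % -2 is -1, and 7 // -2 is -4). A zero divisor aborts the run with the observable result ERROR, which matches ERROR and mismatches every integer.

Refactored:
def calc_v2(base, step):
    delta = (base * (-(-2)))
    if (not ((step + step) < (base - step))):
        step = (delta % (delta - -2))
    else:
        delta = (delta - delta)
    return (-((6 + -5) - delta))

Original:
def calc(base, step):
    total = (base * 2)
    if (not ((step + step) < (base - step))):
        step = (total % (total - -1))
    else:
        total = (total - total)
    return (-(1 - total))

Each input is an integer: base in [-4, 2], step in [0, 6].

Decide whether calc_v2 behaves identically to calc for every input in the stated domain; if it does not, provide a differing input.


Consider the input base=-1, step=0.
calc: total becomes -2; next (not ((step + step) < (base - step))) evaluates to true; next step becomes 0; next final value -3
calc_v2: delta becomes -2; next (not ((step + step) < (base - step))) evaluates to true; next hits division by zero so the output is ERROR
-3 vs ERROR — the two versions disagree here.
verdict: not equivalent; witness: base=-1, step=0


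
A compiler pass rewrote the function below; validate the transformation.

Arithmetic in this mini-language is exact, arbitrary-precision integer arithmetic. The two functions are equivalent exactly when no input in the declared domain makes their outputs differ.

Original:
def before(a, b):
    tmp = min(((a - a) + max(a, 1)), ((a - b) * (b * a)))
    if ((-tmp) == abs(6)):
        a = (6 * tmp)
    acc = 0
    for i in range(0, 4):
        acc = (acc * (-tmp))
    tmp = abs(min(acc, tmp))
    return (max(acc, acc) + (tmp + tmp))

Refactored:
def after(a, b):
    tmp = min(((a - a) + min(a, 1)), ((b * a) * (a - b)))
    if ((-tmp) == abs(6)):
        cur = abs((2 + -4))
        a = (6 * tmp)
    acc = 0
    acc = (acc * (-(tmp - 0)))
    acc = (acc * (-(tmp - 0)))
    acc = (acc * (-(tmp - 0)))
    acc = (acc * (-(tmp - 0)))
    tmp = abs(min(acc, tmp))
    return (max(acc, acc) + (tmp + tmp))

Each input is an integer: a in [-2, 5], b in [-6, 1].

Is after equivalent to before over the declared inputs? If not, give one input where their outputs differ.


At a=-2, b=-6: before gives 0, after gives 4.
verdict: not equivalent; witness: a=-2, b=-6


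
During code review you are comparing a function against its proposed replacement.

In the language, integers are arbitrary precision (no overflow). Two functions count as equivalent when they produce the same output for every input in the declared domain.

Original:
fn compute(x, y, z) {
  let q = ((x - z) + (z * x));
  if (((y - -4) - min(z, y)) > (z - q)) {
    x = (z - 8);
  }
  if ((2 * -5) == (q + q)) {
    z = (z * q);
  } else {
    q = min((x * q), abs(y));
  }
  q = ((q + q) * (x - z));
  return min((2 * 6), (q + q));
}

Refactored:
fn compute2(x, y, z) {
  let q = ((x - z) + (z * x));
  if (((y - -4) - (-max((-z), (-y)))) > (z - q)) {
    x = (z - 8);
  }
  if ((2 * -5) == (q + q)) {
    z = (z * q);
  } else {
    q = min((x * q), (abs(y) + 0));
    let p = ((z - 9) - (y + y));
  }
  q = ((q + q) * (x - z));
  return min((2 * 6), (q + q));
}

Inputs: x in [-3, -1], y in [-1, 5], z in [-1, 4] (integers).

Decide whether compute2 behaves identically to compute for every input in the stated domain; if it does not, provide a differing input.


Side by side, the visible changes include: statement counts differ, plus constant usage differs, plus min/max/abs usage differs, plus arithmetic usage differs, plus local variable names differ.
As a probe, take x=-2, y=3, z=-1: compute runs q becomes 1; next (((y - -4) - min(z, y)) > (z - q)) evaluates to true; next x becomes -9; next ((2 * -5) == (q + q)) evaluates to false; next q becomes -9; next q becomes 144; next final value 12; compute2 runs q becomes 1; next (((y - -4) - (-max((-z), (-y)))) > (z - q)) evaluates to true; next x becomes -9; next ((2 * -5) == (q + q)) evaluates to false; next q becomes -9; next p becomes -16; next q becomes 144; next final value 12; both end at 12.
Sweeping the whole domain (126 inputs) finds no disagreement.
verdict: equivalent


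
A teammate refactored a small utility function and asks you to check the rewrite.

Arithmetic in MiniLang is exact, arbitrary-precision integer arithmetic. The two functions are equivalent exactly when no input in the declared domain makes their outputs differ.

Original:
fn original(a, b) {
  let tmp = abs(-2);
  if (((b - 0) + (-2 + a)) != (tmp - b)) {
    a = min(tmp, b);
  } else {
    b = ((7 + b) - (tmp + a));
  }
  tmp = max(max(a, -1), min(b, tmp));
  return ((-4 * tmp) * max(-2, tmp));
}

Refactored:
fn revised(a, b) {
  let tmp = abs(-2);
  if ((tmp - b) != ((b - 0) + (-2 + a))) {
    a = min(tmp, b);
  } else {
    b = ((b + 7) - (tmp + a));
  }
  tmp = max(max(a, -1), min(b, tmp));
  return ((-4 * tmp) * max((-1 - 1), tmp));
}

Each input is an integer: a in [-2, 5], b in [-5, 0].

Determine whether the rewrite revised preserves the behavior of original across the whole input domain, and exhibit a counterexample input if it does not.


Behavior is preserved: although constant usage differs; arithmetic usage differs, the outputs never diverge.
One worked example (a=2, b=-1) — original: tmp becomes 2; next (((b - 0) + (-2 + a)) != (tmp - b)) evaluates to true; next a becomes -1; next tmp becomes -1; next final value -4; revised: tmp becomes 2; next ((tmp - b) != ((b - 0) + (-2 + a))) evaluates to true; next a becomes -1; next tmp becomes -1; next final value -4; agreement on -4.
An exhaustive pass over the 48 declared inputs shows identical outputs.
verdict: equivalent


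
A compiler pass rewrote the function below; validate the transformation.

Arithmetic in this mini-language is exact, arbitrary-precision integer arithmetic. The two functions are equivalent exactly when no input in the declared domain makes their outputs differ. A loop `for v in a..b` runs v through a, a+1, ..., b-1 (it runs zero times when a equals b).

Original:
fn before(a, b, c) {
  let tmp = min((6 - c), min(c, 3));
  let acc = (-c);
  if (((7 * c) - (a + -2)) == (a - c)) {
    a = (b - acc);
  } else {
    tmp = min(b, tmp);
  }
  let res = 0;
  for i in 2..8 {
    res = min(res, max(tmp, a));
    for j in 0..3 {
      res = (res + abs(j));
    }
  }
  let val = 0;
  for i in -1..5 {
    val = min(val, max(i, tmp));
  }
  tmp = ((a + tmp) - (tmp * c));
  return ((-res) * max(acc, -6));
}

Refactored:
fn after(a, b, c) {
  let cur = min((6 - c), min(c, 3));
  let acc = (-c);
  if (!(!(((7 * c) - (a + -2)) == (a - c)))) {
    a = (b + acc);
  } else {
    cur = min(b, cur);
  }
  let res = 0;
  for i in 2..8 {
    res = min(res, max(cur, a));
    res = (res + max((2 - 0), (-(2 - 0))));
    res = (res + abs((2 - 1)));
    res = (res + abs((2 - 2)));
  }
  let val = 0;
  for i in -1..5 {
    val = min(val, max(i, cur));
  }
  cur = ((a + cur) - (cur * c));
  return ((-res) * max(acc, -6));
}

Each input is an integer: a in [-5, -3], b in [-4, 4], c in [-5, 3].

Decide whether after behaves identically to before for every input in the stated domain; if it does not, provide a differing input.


There is a counterexample at a=-3, b=-1, c=-1: -2 on one side, -3 on the other.
before: tmp = -1; acc = 1; (((7 * c) - (a + -2)) == (a - c)) -> true; a = -2; res = 0; [i=2]; res = -1; [j=0]; res = -1; [j=1]; res = 0; [j=2]; res = 2; [i=3]; res = -1; [j=0]; res = -1; [j=1]; res = 0; [j=2]; res = 2; [i=4]; res = -1; [j=0]; res = -1; [j=1]; res = 0; [j=2]; res = 2; [i=5]; res = -1; [j=0]; res = -1; [j=1]; res = 0; [j=2]; res = 2; [i=6]; res = -1; [j=0]; res = -1; [j=1]; res = 0; [j=2]; res = 2; [i=7]; res = -1; [j=0]; res = -1; [j=1]; res = 0; [j=2]; res = 2; val = 0; [i=-1]; val = -1; [i=0]; val = -1; [i=1]; val = -1; [i=2]; val = -1; [i=3]; val = -1; [i=4]; val = -1; tmp = -4; return -2
after: cur = -1; acc = 1; (!(!(((7 * c) - (a + -2)) == (a - c)))) -> true; a = 0; res = 0; [i=2]; res = 0; res = 2; res = 3; res = 3; [i=3]; res = 0; res = 2; res = 3; res = 3; [i=4]; res = 0; res = 2; res = 3; res = 3; [i=5]; res = 0; res = 2; res = 3; res = 3; [i=6]; res = 0; res = 2; res = 3; res = 3; [i=7]; res = 0; res = 2; res = 3; res = 3; val = 0; [i=-1]; val = -1; [i=0]; val = -1; [i=1]; val = -1; [i=2]; val = -1; [i=3]; val = -1; [i=4]; val = -1; cur = -2; return -3
verdict: not equivalent; witness: a=-3, b=-1, c=-1


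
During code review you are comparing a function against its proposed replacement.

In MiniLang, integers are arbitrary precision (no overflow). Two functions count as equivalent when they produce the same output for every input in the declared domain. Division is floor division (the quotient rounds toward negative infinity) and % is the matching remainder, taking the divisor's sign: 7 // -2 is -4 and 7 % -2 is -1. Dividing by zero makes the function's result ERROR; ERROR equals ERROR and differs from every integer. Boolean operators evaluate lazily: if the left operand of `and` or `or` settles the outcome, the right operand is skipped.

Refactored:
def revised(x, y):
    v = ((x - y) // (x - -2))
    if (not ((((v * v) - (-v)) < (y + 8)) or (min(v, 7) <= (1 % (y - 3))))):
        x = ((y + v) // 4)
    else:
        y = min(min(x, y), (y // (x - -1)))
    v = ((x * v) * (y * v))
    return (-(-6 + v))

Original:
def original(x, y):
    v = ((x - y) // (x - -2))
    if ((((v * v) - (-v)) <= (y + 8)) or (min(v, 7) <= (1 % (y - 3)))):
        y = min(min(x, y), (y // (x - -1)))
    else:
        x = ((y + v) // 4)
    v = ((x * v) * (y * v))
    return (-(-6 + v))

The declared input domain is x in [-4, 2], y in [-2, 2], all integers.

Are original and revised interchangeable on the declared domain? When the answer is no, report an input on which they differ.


The suspicious edit (`(((v * v) - (-v)) <= (y + 8))` became `(((v * v) - (-v)) < (y + 8))`) never changes the result for any input inside the declared domain; all 35 inputs agree.
verdict: equivalent


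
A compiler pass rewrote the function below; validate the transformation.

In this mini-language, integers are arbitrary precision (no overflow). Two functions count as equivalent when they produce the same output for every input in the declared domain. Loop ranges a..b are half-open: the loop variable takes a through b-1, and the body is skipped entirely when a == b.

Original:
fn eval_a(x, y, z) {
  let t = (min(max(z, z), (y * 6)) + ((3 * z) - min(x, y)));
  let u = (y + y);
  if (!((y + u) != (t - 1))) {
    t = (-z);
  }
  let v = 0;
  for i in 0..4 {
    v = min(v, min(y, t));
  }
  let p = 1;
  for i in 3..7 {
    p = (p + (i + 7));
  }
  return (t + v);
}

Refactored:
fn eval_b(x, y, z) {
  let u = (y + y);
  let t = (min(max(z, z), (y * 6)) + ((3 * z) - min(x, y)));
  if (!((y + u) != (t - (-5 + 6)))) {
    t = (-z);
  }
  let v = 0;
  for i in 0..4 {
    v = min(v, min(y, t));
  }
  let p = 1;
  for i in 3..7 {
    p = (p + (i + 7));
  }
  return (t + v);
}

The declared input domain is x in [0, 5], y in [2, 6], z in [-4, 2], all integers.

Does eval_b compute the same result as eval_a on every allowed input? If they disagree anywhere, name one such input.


Reading the diff, among the changes: arithmetic usage differs, and constant usage differs.
One worked example (x=2, y=5, z=0) — eval_a: t := -2 | u := 10 | (!((y + u) != (t - 1))): false | v := 0 | iter i=0: | v := -2 | iter i=1: | v := -2 | iter i=2: | v := -2 | iter i=3: | v := -2 | p := 1 | iter i=3: | p := 11 | iter i=4: | p := 22 | iter i=5: | p := 34 | iter i=6: | p := 47 | result -4; eval_b: u := 10 | t := -2 | (!((y + u) != (t - (-5 + 6)))): false | v := 0 | iter i=0: | v := -2 | iter i=1: | v := -2 | iter i=2: | v := -2 | iter i=3: | v := -2 | p := 1 | iter i=3: | p := 11 | iter i=4: | p := 22 | iter i=5: | p := 34 | iter i=6: | p := 47 | result -4; agreement on -4.
Every one of the 210 inputs gives matching results.
verdict: equivalent


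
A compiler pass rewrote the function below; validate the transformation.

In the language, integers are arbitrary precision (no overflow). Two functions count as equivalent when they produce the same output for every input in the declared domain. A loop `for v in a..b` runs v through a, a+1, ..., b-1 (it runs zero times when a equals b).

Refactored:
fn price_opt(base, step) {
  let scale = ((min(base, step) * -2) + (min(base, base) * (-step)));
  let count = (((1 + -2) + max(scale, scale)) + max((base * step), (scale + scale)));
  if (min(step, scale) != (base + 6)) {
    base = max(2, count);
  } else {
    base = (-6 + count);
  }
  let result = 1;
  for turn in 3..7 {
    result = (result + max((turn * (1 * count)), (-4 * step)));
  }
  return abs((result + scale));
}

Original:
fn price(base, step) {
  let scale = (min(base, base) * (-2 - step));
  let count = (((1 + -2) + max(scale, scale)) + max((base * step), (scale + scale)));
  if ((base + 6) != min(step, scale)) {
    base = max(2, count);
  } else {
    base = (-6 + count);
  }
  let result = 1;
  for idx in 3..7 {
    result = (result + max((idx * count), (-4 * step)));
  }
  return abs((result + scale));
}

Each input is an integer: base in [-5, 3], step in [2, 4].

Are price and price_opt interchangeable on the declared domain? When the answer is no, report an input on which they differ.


Consider the input base=3, step=2.
price: scale := -12 | count := -7 | ((base + 6) != min(step, scale)): true | base := 2 | result := 1 | iter idx=3: | result := -7 | iter idx=4: | result := -15 | iter idx=5: | result := -23 | iter idx=6: | result := -31 | result 43
price_opt: scale := -10 | count := -5 | (min(step, scale) != (base + 6)): true | base := 2 | result := 1 | iter turn=3: | result := -7 | iter turn=4: | result := -15 | iter turn=5: | result := -23 | iter turn=6: | result := -31 | result 41
43 and 41 differ, so these are not the same function on this domain.
verdict: not equivalent; witness: base=3, step=2


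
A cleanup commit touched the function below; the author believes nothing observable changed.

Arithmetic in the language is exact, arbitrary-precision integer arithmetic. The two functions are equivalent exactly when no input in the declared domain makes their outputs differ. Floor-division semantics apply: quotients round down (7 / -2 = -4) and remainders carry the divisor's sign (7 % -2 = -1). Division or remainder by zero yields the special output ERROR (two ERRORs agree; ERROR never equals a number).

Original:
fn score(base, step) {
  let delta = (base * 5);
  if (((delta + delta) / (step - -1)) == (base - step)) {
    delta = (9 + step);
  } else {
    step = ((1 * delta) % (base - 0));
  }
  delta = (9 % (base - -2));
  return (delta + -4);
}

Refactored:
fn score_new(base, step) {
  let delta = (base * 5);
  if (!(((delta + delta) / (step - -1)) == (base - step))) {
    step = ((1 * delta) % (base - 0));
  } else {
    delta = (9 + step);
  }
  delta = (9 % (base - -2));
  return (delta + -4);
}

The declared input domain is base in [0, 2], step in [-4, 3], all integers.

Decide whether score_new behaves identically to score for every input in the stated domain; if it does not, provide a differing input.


The two are interchangeable: boolean connective usage differs, and every declared input agrees.
Tracing base=0, step=2: score: delta = 0; (((delta + delta) / (step - -1)) == (base - step)) -> false; division by zero -> ERROR | score_new: delta = 0; (!(((delta + delta) / (step - -1)) == (base - step))) -> true; division by zero -> ERROR — matching result ERROR.
Across all 24 domain points the two functions coincide.
verdict: equivalent


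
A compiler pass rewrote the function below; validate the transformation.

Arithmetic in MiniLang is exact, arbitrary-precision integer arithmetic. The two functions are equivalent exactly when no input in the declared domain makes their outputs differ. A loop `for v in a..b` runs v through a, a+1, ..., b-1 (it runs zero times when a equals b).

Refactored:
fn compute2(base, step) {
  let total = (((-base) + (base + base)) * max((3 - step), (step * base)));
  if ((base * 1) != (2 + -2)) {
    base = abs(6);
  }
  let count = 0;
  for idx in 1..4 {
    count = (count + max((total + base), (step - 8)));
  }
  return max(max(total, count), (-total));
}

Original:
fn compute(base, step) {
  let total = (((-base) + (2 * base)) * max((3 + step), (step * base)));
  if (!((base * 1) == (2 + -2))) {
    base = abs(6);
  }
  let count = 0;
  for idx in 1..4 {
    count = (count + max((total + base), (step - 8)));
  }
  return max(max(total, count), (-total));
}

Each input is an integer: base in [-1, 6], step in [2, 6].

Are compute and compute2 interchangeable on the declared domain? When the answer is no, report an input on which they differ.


Consider the input base=-1, step=2.
compute: total becomes -5; next (!((base * 1) == (2 + -2))) evaluates to true; next base becomes 6; next count becomes 0; next at idx=1:; next count becomes 1; next at idx=2:; next count becomes 2; next at idx=3:; next count becomes 3; next final value 5
compute2: total becomes -1; next ((base * 1) != (2 + -2)) evaluates to true; next base becomes 6; next count becomes 0; next at idx=1:; next count becomes 5; next at idx=2:; next count becomes 10; next at idx=3:; next count becomes 15; next final value 15
5 vs 15 — the two versions disagree here.
verdict: not equivalent; witness: base=-1, step=2


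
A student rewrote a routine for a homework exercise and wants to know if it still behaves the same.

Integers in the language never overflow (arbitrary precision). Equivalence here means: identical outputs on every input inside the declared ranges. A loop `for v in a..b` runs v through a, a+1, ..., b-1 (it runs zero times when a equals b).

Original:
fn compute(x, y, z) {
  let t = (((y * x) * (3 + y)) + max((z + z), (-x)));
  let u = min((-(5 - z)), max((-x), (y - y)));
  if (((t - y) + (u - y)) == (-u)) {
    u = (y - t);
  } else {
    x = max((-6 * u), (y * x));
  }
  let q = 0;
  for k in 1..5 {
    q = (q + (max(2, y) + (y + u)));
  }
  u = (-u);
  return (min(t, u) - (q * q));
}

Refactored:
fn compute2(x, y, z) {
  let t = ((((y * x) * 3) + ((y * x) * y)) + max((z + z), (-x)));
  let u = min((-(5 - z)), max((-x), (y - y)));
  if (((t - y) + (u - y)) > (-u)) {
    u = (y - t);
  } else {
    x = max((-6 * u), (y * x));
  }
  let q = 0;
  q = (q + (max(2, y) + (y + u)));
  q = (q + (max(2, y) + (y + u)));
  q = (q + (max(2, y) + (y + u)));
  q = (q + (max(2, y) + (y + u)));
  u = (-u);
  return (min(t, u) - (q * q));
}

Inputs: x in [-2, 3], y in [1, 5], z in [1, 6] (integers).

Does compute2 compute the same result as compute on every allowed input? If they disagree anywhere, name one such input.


Not equivalent: x=-2, y=1, z=5 separates them (-63 vs -144).
compute: t := 2 | u := 0 | (((t - y) + (u - y)) == (-u)): true | u := -1 | q := 0 | iter k=1: | q := 2 | iter k=2: | q := 4 | iter k=3: | q := 6 | iter k=4: | q := 8 | u := 1 | result -63
compute2: t := 2 | u := 0 | (((t - y) + (u - y)) > (-u)): false | x := 0 | q := 0 | q := 3 | q := 6 | q := 9 | q := 12 | u := 0 | result -144
verdict: not equivalent; witness: x=-2, y=1, z=5


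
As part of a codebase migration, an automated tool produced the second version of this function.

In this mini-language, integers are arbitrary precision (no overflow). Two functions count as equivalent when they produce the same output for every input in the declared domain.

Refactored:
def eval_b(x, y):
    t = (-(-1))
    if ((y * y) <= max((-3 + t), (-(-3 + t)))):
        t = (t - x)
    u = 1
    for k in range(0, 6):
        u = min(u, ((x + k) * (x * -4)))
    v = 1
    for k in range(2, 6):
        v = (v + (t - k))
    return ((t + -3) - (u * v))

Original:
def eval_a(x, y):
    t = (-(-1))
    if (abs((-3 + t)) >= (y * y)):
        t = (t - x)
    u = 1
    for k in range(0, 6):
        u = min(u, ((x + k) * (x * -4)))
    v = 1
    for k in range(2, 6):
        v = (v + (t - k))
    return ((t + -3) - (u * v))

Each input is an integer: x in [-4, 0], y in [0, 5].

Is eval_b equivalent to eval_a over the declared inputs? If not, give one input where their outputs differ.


Side by side, the visible changes include: comparison usage differs, arithmetic usage differs, min/max/abs usage differs, constant usage differs.
As a probe, take x=0, y=0: eval_a runs t becomes 1; next (abs((-3 + t)) >= (y * y)) evaluates to true; next t becomes 1; next u becomes 1; next at k=0:; next u becomes 0; next at k=1:; next u becomes 0; next at k=2:; next u becomes 0; next at k=3:; next u becomes 0; next at k=4:; next u becomes 0; next at k=5:; next u becomes 0; next v becomes 1; next at k=2:; next v becomes 0; next at k=3:; next v becomes -2; next at k=4:; next v becomes -5; next at k=5:; next v becomes -9; next final value -2; eval_b runs t becomes 1; next ((y * y) <= max((-3 + t), (-(-3 + t)))) evaluates to true; next t becomes 1; next u becomes 1; next at k=0:; next u becomes 0; next at k=1:; next u becomes 0; next at k=2:; next u becomes 0; next at k=3:; next u becomes 0; next at k=4:; next u becomes 0; next at k=5:; next u becomes 0; next v becomes 1; next at k=2:; next v becomes 0; next at k=3:; next v becomes -2; next at k=4:; next v becomes -5; next at k=5:; next v becomes -9; next final value -2; both end at -2.
Across all 30 domain points the two functions coincide.
verdict: equivalent


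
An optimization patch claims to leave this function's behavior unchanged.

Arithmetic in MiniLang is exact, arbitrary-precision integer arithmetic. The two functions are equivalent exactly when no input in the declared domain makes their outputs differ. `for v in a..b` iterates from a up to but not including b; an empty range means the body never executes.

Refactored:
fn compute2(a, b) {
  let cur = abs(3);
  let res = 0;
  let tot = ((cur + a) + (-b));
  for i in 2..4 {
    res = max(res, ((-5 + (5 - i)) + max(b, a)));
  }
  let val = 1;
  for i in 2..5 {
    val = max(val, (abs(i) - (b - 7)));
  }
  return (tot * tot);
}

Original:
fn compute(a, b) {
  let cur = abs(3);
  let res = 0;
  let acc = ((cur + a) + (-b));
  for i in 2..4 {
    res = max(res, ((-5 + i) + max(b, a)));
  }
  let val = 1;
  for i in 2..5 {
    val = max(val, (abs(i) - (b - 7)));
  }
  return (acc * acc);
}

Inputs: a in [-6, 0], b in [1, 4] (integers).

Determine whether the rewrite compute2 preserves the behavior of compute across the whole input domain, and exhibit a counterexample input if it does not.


Equivalent — the differences include arithmetic usage differs; constant usage differs; local variable names differ, yet no declared input distinguishes the two.
Spot check at a=-4, b=2 — compute: cur becomes 3; next res becomes 0; next acc becomes -3; next at i=2:; next res becomes 0; next at i=3:; next res becomes 0; next val becomes 1; next at i=2:; next val becomes 7; next at i=3:; next val becomes 8; next at i=4:; next val becomes 9; next final value 9. compute2: cur becomes 3; next res becomes 0; next tot becomes -3; next at i=2:; next res becomes 0; next at i=3:; next res becomes 0; next val becomes 1; next at i=2:; next val becomes 7; next at i=3:; next val becomes 8; next at i=4:; next val becomes 9; next final value 9. Both give 9.
Checked all 28 inputs in the declared domain: the outputs agree on every one.
verdict: equivalent


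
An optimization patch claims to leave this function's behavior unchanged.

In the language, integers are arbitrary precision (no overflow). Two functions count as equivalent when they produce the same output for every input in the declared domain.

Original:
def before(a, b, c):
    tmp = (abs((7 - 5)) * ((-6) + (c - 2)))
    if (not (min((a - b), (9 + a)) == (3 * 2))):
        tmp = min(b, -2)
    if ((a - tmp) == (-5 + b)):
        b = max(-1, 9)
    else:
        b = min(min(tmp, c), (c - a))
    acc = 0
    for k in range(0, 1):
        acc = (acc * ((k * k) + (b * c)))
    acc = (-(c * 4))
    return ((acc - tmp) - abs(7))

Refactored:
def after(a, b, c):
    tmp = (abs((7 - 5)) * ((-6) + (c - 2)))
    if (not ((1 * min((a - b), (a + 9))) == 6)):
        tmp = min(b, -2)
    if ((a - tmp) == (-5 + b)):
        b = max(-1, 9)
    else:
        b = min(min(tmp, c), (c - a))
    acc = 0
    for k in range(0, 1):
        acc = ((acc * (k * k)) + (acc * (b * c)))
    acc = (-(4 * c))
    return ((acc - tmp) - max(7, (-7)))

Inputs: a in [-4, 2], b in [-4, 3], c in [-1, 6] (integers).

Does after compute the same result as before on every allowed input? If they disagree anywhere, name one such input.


Side by side, the visible changes include: constant usage differs; min/max/abs usage differs; arithmetic usage differs.
Tracing a=1, b=-4, c=4: before: tmp becomes -8; next (not (min((a - b), (9 + a)) == (3 * 2))) evaluates to true; next tmp becomes -4; next ((a - tmp) == (-5 + b)) evaluates to false; next b becomes -4; next acc becomes 0; next at k=0:; next acc becomes 0; next acc becomes -16; next final value -19 | after: tmp becomes -8; next (not ((1 * min((a - b), (a + 9))) == 6)) evaluates to true; next tmp becomes -4; next ((a - tmp) == (-5 + b)) evaluates to false; next b becomes -4; next acc becomes 0; next at k=0:; next acc becomes 0; next acc becomes -16; next final value -19 — matching result -19.
Every one of the 448 inputs gives matching results.
verdict: equivalent


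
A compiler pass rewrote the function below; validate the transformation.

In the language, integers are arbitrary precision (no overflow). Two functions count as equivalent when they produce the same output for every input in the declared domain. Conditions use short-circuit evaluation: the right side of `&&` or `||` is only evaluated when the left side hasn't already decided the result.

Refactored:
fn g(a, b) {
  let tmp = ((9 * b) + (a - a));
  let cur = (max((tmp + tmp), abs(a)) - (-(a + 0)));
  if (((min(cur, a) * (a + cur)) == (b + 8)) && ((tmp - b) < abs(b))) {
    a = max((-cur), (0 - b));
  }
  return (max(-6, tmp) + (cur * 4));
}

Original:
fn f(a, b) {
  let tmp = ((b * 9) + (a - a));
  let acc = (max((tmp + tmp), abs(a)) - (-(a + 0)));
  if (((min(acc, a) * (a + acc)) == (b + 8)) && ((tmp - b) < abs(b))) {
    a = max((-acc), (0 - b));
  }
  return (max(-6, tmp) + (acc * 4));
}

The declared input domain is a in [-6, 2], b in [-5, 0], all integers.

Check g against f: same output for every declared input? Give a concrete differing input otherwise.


Although local variable names differ, 54/54 inputs agree.
verdict: equivalent


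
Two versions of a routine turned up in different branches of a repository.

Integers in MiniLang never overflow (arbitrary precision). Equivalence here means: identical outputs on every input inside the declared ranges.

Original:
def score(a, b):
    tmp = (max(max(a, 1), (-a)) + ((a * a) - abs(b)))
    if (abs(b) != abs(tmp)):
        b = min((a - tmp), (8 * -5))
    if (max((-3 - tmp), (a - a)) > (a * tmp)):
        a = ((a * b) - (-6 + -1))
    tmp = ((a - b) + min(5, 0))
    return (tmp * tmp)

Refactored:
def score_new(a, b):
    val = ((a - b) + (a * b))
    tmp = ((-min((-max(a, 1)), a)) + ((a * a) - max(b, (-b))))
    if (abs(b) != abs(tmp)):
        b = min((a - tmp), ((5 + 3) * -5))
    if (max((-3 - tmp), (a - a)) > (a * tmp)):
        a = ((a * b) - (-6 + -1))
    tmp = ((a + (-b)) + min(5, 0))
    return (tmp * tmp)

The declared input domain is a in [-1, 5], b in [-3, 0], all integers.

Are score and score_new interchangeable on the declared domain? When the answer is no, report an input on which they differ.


The two are interchangeable: min/max/abs usage differs, and local variable names differ, and constant usage differs, and statement counts differ, and arithmetic usage differs, and every declared input agrees.
Tracing a=0, b=-3: score: tmp = -2; (abs(b) != abs(tmp)) -> true; b = -40; (max((-3 - tmp), (a - a)) > (a * tmp)) -> false; tmp = 40; return 1600 | score_new: val = 3; tmp = -2; (abs(b) != abs(tmp)) -> true; b = -40; (max((-3 - tmp), (a - a)) > (a * tmp)) -> false; tmp = 40; return 1600 — matching result 1600.
Checked all 28 inputs in the declared domain: the outputs agree on every one.
verdict: equivalent
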